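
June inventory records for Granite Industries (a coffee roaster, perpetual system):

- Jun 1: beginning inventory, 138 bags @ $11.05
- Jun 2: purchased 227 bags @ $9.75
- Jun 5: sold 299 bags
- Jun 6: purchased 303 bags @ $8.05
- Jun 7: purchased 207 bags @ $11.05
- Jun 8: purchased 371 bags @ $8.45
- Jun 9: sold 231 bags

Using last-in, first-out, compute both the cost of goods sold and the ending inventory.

COGS = $4,960.80; ending inventory = $6,638.80

Jun 5, 299 sold [LIFO — newest first]: 227 @ $9.75 + 72 @ $11.05 = $3,008.85
Jun 9, 231 sold [LIFO — newest first]: 231 @ $8.45 = $1,951.95
Total COGS = $3,008.85 + $1,951.95 = $4,960.80
Ending inventory: 66 @ $11.05 + 303 @ $8.05 + 207 @ $11.05 + 140 @ $8.45 = $6,638.80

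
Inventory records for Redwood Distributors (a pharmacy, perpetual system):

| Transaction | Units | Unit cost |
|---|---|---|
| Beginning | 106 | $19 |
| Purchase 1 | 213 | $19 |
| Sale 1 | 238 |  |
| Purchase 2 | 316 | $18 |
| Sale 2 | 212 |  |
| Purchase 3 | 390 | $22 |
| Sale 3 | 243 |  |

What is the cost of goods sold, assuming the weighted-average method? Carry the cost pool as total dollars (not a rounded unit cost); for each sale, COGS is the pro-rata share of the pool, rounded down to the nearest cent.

After Beginning: 106 on hand, pool $2,014.00 (≈ $19.0000 each)
After Purchase 1: 319 on hand, pool $6,061.00 (≈ $19.0000 each)
Sale 1, sell 238: 238/319 × $6,061.00 → $4,522.00
After Purchase 2: 397 on hand, pool $7,227.00 (≈ $18.2040 each)
Sale 2, sell 212: 212/397 × $7,227.00 → $3,859.25
After Purchase 3: 575 on hand, pool $11,947.75 (≈ $20.7787 each)
Sale 3, sell 243: 243/575 × $11,947.75 → $5,049.22
Total COGS = $4,522.00 + $3,859.25 + $5,049.22 = $13,430.47
Ending inventory (cost pool remaining) = $6,898.53

COGS = $13,430.47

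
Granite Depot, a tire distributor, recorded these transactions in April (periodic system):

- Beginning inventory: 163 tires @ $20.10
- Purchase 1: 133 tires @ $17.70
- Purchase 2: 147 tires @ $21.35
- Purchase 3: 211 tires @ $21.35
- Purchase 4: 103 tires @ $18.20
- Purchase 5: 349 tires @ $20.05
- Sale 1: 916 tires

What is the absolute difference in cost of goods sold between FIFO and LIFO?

FIFO COGS: 163 @ $20.10 + 133 @ $17.70 + 147 @ $21.35 + 211 @ $21.35 + 103 @ $18.20 + 159 @ $20.05 = $18,336.25
LIFO COGS: 349 @ $20.05 + 103 @ $18.20 + 211 @ $21.35 + 147 @ $21.35 + 106 @ $17.70 = $18,391.55
Difference = |$18,336.25 − $18,391.55| = $55.30

$55.30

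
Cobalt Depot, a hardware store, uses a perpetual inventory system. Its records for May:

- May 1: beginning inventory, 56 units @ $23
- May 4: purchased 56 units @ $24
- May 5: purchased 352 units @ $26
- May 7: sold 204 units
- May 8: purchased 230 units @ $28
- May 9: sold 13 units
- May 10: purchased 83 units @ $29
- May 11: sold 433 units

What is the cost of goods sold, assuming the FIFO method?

May 7, 204 sold [FIFO — oldest first]: 56 @ $23 + 56 @ $24 + 92 @ $26 = $5,024
May 9, 13 sold [FIFO — oldest first]: 13 @ $26 = $338
May 11, 433 sold [FIFO — oldest first]: 247 @ $26 + 186 @ $28 = $11,630
Total COGS = $5,024 + $338 + $11,630 = $16,992
Ending inventory: 44 @ $28 + 83 @ $29 = $3,639

COGS = $16,992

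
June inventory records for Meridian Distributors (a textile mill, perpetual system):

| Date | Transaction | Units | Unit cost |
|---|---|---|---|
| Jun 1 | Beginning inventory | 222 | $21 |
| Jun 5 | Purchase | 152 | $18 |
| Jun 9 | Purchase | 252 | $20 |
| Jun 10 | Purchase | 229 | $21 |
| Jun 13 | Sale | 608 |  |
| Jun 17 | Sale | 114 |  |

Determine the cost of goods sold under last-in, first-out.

COGS = $14,454

Jun 13, 608 sold [LIFO — newest first]: 229 @ $21 + 252 @ $20 + 127 @ $18 = $12,135
Jun 17, 114 sold [LIFO — newest first]: 25 @ $18 + 89 @ $21 = $2,319
Total COGS = $12,135 + $2,319 = $14,454
Ending inventory: 133 @ $21 = $2,793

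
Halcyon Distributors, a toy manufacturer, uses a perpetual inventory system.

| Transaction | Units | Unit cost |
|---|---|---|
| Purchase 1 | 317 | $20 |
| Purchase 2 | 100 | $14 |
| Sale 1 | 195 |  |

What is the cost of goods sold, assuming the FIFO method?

Sale 1 (195) [FIFO — oldest first]: 195 @ $20 = $3,900
Ending inventory: 122 @ $20 + 100 @ $14 = $3,840

COGS = $3,900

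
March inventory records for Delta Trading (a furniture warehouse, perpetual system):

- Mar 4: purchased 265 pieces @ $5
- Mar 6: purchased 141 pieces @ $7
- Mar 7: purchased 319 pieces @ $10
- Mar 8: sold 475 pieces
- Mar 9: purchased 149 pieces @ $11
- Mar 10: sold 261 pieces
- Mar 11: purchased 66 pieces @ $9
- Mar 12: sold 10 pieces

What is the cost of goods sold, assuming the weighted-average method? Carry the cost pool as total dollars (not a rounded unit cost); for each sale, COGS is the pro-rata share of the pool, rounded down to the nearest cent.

After Mar 4: 265 on hand, pool $1,325.00 (≈ $5.0000 each)
After Mar 6: 406 on hand, pool $2,312.00 (≈ $5.6946 each)
After Mar 7: 725 on hand, pool $5,502.00 (≈ $7.5890 each)
Mar 8, sell 475: 475/725 × $5,502.00 → $3,604.75
After Mar 9: 399 on hand, pool $3,536.25 (≈ $8.8628 each)
Mar 10, sell 261: 261/399 × $3,536.25 → $2,313.18
After Mar 11: 204 on hand, pool $1,817.07 (≈ $8.9072 each)
Mar 12, sell 10: 10/204 × $1,817.07 → $89.07
Total COGS = $3,604.75 + $2,313.18 + $89.07 = $6,007.00
Ending inventory (cost pool remaining) = $1,728.00

COGS = $6,007.00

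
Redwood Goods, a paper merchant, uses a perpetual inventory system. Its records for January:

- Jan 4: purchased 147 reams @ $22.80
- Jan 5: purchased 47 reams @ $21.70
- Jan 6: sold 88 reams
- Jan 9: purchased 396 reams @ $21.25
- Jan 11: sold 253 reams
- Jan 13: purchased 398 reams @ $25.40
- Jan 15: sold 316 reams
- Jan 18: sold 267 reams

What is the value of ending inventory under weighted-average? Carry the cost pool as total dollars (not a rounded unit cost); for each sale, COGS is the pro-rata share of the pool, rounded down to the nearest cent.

Ending inventory = $1,530.07

After Jan 4: 147 on hand, pool $3,351.60 (≈ $22.8000 each)
After Jan 5: 194 on hand, pool $4,371.50 (≈ $22.5335 each)
Jan 6, sell 88: 88/194 × $4,371.50 → $1,982.94
After Jan 9: 502 on hand, pool $10,803.56 (≈ $21.5210 each)
Jan 11, sell 253: 253/502 × $10,803.56 → $5,444.82
After Jan 13: 647 on hand, pool $15,467.94 (≈ $23.9072 each)
Jan 15, sell 316: 316/647 × $15,467.94 → $7,554.66
Jan 18, sell 267: 267/331 × $7,913.28 → $6,383.21
Total COGS = $1,982.94 + $5,444.82 + $7,554.66 + $6,383.21 = $21,365.63
Ending inventory (cost pool remaining) = $1,530.07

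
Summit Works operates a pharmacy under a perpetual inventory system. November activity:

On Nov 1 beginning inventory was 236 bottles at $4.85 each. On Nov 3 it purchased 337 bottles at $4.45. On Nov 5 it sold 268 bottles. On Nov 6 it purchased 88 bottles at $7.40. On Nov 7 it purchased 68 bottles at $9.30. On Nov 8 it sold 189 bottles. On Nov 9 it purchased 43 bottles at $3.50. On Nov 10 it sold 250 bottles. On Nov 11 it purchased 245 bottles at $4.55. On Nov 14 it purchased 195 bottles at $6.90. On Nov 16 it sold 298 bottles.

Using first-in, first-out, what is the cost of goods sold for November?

COGS = $5,138.50

Nov 5, 268 sold [FIFO — oldest first]: 236 @ $4.85 + 32 @ $4.45 = $1,287.00
Nov 8, 189 sold [FIFO — oldest first]: 189 @ $4.45 = $841.05
Nov 10, 250 sold [FIFO — oldest first]: 116 @ $4.45 + 88 @ $7.40 + 46 @ $9.30 = $1,595.20
Nov 16, 298 sold [FIFO — oldest first]: 22 @ $9.30 + 43 @ $3.50 + 233 @ $4.55 = $1,415.25
Total COGS = $1,287.00 + $841.05 + $1,595.20 + $1,415.25 = $5,138.50
Ending inventory: 12 @ $4.55 + 195 @ $6.90 = $1,400.10
Check: goods available $6,538.60 = COGS $5,138.50 + ending $1,400.10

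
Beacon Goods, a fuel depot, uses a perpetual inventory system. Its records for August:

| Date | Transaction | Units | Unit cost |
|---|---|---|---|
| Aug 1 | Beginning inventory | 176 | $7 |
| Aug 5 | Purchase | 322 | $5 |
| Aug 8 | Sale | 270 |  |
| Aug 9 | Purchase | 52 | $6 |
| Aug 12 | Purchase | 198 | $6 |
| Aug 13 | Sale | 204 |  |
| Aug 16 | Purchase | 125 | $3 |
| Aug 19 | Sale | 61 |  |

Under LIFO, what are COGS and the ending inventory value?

Aug 8, 270 sold [LIFO — newest first]: 270 @ $5 = $1,350
Aug 13, 204 sold [LIFO — newest first]: 198 @ $6 + 6 @ $6 = $1,224
Aug 19, 61 sold [LIFO — newest first]: 61 @ $3 = $183
Total COGS = $1,350 + $1,224 + $183 = $2,757
Ending inventory: 176 @ $7 + 52 @ $5 + 46 @ $6 + 64 @ $3 = $1,960

COGS = $2,757; ending inventory = $1,960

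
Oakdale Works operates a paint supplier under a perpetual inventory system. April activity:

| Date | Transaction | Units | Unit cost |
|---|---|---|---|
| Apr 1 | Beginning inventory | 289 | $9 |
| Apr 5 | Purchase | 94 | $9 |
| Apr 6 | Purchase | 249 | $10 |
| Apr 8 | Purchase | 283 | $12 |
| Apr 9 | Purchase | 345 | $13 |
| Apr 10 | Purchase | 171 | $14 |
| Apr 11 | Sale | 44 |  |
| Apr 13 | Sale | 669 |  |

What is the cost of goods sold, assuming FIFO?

Apr 11, 44 sold [FIFO — oldest first]: 44 @ $9 = $396
Apr 13, 669 sold [FIFO — oldest first]: 245 @ $9 + 94 @ $9 + 249 @ $10 + 81 @ $12 = $6,513
Total COGS = $396 + $6,513 = $6,909
Ending inventory: 202 @ $12 + 345 @ $13 + 171 @ $14 = $9,303

COGS = $6,909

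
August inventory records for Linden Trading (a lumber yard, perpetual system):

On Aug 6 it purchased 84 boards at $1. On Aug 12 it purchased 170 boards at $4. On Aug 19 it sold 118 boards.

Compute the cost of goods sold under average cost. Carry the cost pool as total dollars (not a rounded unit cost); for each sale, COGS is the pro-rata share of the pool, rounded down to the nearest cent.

After Aug 6: 84 on hand, pool $84.00 (≈ $1.0000 each)
After Aug 12: 254 on hand, pool $764.00 (≈ $3.0079 each)
Aug 19, sell 118: 118/254 × $764.00 → $354.92
Ending inventory (cost pool remaining) = $409.08

COGS = $354.92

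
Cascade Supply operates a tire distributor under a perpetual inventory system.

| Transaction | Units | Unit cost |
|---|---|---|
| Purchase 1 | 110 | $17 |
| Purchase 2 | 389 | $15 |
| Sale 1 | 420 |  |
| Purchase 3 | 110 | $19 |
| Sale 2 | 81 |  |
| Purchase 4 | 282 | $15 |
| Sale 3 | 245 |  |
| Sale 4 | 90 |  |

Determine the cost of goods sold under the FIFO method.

Sale 1 (420) [FIFO — oldest first]: 110 @ $17 + 310 @ $15 = $6,520
Sale 2 (81) [FIFO — oldest first]: 79 @ $15 + 2 @ $19 = $1,223
Sale 3 (245) [FIFO — oldest first]: 108 @ $19 + 137 @ $15 = $4,107
Sale 4 (90) [FIFO — oldest first]: 90 @ $15 = $1,350
Total COGS = $6,520 + $1,223 + $4,107 + $1,350 = $13,200
Ending inventory: 55 @ $15 = $825

COGS = $13,200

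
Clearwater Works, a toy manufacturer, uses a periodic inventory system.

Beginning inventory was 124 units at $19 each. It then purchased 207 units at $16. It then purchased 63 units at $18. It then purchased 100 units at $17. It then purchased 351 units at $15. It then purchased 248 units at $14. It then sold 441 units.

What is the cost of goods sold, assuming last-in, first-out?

Sale 1 (441) [LIFO — newest first]: 248 @ $14 + 193 @ $15 = $6,367
Ending inventory: 124 @ $19 + 207 @ $16 + 63 @ $18 + 100 @ $17 + 158 @ $15 = $10,872

COGS = $6,367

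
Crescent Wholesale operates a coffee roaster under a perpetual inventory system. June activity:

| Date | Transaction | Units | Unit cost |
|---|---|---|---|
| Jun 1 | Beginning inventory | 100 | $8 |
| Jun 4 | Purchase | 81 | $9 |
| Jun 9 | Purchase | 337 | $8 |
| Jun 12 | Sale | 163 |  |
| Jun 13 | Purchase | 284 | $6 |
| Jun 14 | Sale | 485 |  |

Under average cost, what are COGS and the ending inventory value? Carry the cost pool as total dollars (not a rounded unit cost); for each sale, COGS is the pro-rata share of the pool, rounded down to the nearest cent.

After Jun 1: 100 on hand, pool $800.00 (≈ $8.0000 each)
After Jun 4: 181 on hand, pool $1,529.00 (≈ $8.4475 each)
After Jun 9: 518 on hand, pool $4,225.00 (≈ $8.1564 each)
Jun 12, sell 163: 163/518 × $4,225.00 → $1,329.48
After Jun 13: 639 on hand, pool $4,599.52 (≈ $7.1980 each)
Jun 14, sell 485: 485/639 × $4,599.52 → $3,491.02
Total COGS = $1,329.48 + $3,491.02 = $4,820.50
Ending inventory (cost pool remaining) = $1,108.50

COGS = $4,820.50; ending inventory = $1,108.50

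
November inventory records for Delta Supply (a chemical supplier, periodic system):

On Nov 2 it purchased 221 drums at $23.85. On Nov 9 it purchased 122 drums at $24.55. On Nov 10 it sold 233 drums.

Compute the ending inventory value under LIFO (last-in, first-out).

Nov 10, 233 sold [LIFO — newest first]: 122 @ $24.55 + 111 @ $23.85 = $5,642.45
Ending inventory: 110 @ $23.85 = $2,623.50

Ending inventory = $2,623.50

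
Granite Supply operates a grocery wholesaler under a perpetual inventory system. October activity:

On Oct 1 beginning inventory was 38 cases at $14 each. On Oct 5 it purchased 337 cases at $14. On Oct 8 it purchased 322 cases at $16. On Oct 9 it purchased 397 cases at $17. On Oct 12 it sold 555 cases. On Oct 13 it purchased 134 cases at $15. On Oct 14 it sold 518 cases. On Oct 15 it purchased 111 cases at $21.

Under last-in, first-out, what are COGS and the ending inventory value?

COGS = $16,991; ending inventory = $4,501

Oct 12, 555 sold [LIFO — newest first]: 397 @ $17 + 158 @ $16 = $9,277
Oct 14, 518 sold [LIFO — newest first]: 134 @ $15 + 164 @ $16 + 220 @ $14 = $7,714
Total COGS = $9,277 + $7,714 = $16,991
Ending inventory: 38 @ $14 + 117 @ $14 + 111 @ $21 = $4,501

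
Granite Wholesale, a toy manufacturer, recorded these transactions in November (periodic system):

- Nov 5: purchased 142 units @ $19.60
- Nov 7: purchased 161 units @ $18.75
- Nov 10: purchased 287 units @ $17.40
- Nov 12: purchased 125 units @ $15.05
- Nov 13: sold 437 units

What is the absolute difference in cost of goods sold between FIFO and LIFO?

FIFO COGS: 142 @ $19.60 + 161 @ $18.75 + 134 @ $17.40 = $8,133.55
LIFO COGS: 125 @ $15.05 + 287 @ $17.40 + 25 @ $18.75 = $7,343.80
Difference = |$8,133.55 − $7,343.80| = $789.75

$789.75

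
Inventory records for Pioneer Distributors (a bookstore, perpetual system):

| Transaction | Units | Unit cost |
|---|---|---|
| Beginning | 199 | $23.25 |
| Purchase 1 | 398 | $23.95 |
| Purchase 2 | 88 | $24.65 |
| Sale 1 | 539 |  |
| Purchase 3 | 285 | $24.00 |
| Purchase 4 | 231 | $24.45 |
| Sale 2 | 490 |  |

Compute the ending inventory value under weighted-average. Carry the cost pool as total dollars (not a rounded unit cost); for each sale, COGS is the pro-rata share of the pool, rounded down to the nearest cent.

Ending inventory = $4,148.81

After Beginning: 199 on hand, pool $4,626.75 (≈ $23.2500 each)
After Purchase 1: 597 on hand, pool $14,158.85 (≈ $23.7167 each)
After Purchase 2: 685 on hand, pool $16,328.05 (≈ $23.8366 each)
Sale 1, sell 539: 539/685 × $16,328.05 → $12,847.91
After Purchase 3: 431 on hand, pool $10,320.14 (≈ $23.9446 each)
After Purchase 4: 662 on hand, pool $15,968.09 (≈ $24.1210 each)
Sale 2, sell 490: 490/662 × $15,968.09 → $11,819.28
Total COGS = $12,847.91 + $11,819.28 = $24,667.19
Ending inventory (cost pool remaining) = $4,148.81
Check: goods available $28,816.00 = COGS $24,667.19 + ending $4,148.81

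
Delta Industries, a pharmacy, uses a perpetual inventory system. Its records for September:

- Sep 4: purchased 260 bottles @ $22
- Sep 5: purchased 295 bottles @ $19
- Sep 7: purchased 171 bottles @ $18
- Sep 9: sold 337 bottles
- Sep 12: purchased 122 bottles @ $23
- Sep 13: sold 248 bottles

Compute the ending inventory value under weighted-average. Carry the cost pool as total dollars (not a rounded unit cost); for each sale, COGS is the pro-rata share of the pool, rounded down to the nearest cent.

After Sep 4: 260 on hand, pool $5,720.00 (≈ $22.0000 each)
After Sep 5: 555 on hand, pool $11,325.00 (≈ $20.4054 each)
After Sep 7: 726 on hand, pool $14,403.00 (≈ $19.8388 each)
Sep 9, sell 337: 337/726 × $14,403.00 → $6,685.69
After Sep 12: 511 on hand, pool $10,523.31 (≈ $20.5936 each)
Sep 13, sell 248: 248/511 × $10,523.31 → $5,107.20
Total COGS = $6,685.69 + $5,107.20 = $11,792.89
Ending inventory (cost pool remaining) = $5,416.11
Check: goods available $17,209.00 = COGS $11,792.89 + ending $5,416.11

Ending inventory = $5,416.11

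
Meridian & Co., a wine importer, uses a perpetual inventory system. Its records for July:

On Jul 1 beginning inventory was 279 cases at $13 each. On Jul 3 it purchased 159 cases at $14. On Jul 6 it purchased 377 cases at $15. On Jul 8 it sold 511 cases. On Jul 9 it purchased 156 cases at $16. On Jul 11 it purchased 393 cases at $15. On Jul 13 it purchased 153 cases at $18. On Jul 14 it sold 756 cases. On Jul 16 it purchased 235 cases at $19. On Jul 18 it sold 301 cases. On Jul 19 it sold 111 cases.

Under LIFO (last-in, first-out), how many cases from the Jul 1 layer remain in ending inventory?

Jul 8, 511 sold [LIFO — newest first]: 377 @ $15 + 134 @ $14 = $7,531
Jul 14, 756 sold [LIFO — newest first]: 153 @ $18 + 393 @ $15 + 156 @ $16 + 25 @ $14 + 29 @ $13 = $11,872
Jul 18, 301 sold [LIFO — newest first]: 235 @ $19 + 66 @ $13 = $5,323
Jul 19, 111 sold [LIFO — newest first]: 111 @ $13 = $1,443
Total COGS = $7,531 + $11,872 + $5,323 + $1,443 = $26,169
Ending inventory: 73 @ $13 = $949

73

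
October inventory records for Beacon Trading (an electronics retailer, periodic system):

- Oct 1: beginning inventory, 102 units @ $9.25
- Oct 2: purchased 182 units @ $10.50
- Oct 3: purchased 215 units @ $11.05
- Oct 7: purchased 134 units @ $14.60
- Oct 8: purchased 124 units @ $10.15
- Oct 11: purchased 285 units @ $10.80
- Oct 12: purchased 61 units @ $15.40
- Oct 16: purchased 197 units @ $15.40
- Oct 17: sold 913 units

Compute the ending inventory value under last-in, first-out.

Ending inventory = $3,992.65

Oct 17, 913 sold [LIFO — newest first]: 197 @ $15.40 + 61 @ $15.40 + 285 @ $10.80 + 124 @ $10.15 + 134 @ $14.60 + 112 @ $11.05 = $11,503.80
Ending inventory: 102 @ $9.25 + 182 @ $10.50 + 103 @ $11.05 = $3,992.65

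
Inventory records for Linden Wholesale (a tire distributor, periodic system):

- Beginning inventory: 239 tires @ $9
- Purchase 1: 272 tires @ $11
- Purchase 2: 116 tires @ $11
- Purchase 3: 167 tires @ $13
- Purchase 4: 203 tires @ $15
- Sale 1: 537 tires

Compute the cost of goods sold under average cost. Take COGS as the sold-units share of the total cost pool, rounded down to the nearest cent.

COGS = $6,266.79

Sale 1, sell 537: 537/997 × $11,635.00 → $6,266.79
Ending inventory (cost pool remaining) = $5,368.21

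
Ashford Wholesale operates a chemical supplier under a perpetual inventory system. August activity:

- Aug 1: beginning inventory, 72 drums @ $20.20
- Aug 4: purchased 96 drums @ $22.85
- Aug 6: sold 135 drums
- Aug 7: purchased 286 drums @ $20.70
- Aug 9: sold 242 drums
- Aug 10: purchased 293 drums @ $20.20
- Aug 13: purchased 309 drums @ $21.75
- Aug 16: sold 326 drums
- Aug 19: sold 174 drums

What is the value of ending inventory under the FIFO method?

Ending inventory = $3,893.25

Aug 6, 135 sold [FIFO — oldest first]: 72 @ $20.20 + 63 @ $22.85 = $2,893.95
Aug 9, 242 sold [FIFO — oldest first]: 33 @ $22.85 + 209 @ $20.70 = $5,080.35
Aug 16, 326 sold [FIFO — oldest first]: 77 @ $20.70 + 249 @ $20.20 = $6,623.70
Aug 19, 174 sold [FIFO — oldest first]: 44 @ $20.20 + 130 @ $21.75 = $3,716.30
Total COGS = $2,893.95 + $5,080.35 + $6,623.70 + $3,716.30 = $18,314.30
Ending inventory: 179 @ $21.75 = $3,893.25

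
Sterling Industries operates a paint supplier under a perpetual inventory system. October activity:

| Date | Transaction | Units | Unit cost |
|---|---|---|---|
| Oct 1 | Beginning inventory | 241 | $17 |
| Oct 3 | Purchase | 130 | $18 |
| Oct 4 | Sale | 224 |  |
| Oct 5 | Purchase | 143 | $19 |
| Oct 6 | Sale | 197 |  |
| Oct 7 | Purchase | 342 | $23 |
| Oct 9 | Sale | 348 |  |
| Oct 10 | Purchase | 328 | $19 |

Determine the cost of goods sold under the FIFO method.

COGS = $15,019

Oct 4, 224 sold [FIFO — oldest first]: 224 @ $17 = $3,808
Oct 6, 197 sold [FIFO — oldest first]: 17 @ $17 + 130 @ $18 + 50 @ $19 = $3,579
Oct 9, 348 sold [FIFO — oldest first]: 93 @ $19 + 255 @ $23 = $7,632
Total COGS = $3,808 + $3,579 + $7,632 = $15,019
Ending inventory: 87 @ $23 + 328 @ $19 = $8,233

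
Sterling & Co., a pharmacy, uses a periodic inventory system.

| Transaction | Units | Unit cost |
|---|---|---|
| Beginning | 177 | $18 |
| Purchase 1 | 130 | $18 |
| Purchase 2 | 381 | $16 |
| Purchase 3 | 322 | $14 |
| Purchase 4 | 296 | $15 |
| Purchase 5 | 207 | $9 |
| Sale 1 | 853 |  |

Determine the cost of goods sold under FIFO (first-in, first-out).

Sale 1 (853) [FIFO — oldest first]: 177 @ $18 + 130 @ $18 + 381 @ $16 + 165 @ $14 = $13,932
Ending inventory: 157 @ $14 + 296 @ $15 + 207 @ $9 = $8,501
Check: goods available $22,433 = COGS $13,932 + ending $8,501

COGS = $13,932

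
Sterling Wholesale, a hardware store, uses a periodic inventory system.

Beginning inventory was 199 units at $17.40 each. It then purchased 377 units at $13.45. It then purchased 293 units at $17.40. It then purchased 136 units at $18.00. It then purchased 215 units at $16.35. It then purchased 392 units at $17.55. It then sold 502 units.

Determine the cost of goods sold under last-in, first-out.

COGS = $8,678.10

Sale 1 (502) [LIFO — newest first]: 392 @ $17.55 + 110 @ $16.35 = $8,678.10
Ending inventory: 199 @ $17.40 + 377 @ $13.45 + 293 @ $17.40 + 136 @ $18.00 + 105 @ $16.35 = $17,796.20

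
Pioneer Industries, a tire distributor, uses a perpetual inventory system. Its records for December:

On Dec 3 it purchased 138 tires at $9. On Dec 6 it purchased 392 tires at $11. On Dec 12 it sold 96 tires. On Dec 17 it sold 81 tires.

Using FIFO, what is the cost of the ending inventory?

Ending inventory = $3,883

Dec 12, 96 sold [FIFO — oldest first]: 96 @ $9 = $864
Dec 17, 81 sold [FIFO — oldest first]: 42 @ $9 + 39 @ $11 = $807
Total COGS = $864 + $807 = $1,671
Ending inventory: 353 @ $11 = $3,883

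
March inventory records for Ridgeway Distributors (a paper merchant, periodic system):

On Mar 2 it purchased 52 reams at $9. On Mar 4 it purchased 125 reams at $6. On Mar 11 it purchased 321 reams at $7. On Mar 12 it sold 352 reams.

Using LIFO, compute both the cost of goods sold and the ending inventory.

COGS = $2,433; ending inventory = $1,032

Mar 12, 352 sold [LIFO — newest first]: 321 @ $7 + 31 @ $6 = $2,433
Ending inventory: 52 @ $9 + 94 @ $6 = $1,032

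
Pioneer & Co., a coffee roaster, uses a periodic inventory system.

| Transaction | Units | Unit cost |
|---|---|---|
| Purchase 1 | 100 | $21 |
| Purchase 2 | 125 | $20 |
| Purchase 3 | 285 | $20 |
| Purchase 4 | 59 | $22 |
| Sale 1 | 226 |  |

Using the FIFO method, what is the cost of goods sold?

Sale 1 (226) [FIFO — oldest first]: 100 @ $21 + 125 @ $20 + 1 @ $20 = $4,620
Ending inventory: 284 @ $20 + 59 @ $22 = $6,978

COGS = $4,620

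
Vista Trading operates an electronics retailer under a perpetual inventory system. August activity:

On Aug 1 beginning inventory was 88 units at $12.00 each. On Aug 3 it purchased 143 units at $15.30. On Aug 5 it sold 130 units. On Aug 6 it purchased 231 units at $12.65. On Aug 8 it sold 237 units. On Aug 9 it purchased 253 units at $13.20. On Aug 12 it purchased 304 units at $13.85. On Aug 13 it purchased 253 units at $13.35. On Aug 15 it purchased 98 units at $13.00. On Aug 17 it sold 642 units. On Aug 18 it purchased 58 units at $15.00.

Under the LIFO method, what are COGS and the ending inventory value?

Aug 5, 130 sold [LIFO — newest first]: 130 @ $15.30 = $1,989.00
Aug 8, 237 sold [LIFO — newest first]: 231 @ $12.65 + 6 @ $15.30 = $3,013.95
Aug 17, 642 sold [LIFO — newest first]: 98 @ $13.00 + 253 @ $13.35 + 291 @ $13.85 = $8,681.90
Total COGS = $1,989.00 + $3,013.95 + $8,681.90 = $13,684.85
Ending inventory: 88 @ $12.00 + 7 @ $15.30 + 253 @ $13.20 + 13 @ $13.85 + 58 @ $15.00 = $5,552.75
Check: goods available $19,237.60 = COGS $13,684.85 + ending $5,552.75

COGS = $13,684.85; ending inventory = $5,552.75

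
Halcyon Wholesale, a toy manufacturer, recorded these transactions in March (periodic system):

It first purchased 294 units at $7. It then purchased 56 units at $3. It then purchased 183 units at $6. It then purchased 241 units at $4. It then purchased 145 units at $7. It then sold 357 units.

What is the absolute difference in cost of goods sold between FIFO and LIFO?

$405

FIFO COGS: 294 @ $7 + 56 @ $3 + 7 @ $6 = $2,268
LIFO COGS: 145 @ $7 + 212 @ $4 = $1,863
Difference = |$2,268 − $1,863| = $405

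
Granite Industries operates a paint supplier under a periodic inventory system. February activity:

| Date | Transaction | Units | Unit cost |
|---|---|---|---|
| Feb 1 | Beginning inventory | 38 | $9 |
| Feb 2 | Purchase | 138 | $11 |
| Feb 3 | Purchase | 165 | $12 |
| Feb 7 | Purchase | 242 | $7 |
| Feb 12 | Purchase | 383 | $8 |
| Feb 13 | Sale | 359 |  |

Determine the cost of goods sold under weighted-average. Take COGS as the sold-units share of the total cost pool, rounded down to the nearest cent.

COGS = $3,195.32

Feb 13, sell 359: 359/966 × $8,598.00 → $3,195.32
Ending inventory (cost pool remaining) = $5,402.68
Check: goods available $8,598.00 = COGS $3,195.32 + ending $5,402.68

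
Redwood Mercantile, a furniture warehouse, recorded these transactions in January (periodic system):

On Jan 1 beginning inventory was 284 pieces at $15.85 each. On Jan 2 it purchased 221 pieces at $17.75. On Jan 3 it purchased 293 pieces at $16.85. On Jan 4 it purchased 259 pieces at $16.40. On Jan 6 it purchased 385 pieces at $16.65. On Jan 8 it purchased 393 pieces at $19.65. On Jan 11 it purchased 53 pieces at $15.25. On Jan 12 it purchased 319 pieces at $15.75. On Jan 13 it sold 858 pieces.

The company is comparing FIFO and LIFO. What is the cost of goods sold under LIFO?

FIFO COGS: 284 @ $15.85 + 221 @ $17.75 + 293 @ $16.85 + 60 @ $16.40 = $14,345.20
LIFO COGS: 319 @ $15.75 + 53 @ $15.25 + 393 @ $19.65 + 93 @ $16.65 = $15,103.40

COGS = $15,103.40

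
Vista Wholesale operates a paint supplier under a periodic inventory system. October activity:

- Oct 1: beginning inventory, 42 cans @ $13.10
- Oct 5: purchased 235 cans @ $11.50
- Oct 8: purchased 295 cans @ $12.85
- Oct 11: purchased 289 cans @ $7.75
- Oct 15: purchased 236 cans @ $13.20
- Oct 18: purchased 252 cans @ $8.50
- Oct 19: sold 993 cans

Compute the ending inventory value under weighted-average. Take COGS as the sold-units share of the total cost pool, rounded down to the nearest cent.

Ending inventory = $3,837.20

Oct 19, sell 993: 993/1349 × $14,540.40 → $10,703.20
Ending inventory (cost pool remaining) = $3,837.20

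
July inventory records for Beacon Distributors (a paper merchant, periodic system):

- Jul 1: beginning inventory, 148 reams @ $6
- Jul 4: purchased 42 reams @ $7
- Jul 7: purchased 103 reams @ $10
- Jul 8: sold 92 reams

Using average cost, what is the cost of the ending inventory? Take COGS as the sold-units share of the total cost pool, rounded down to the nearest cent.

Ending inventory = $1,517.45

Jul 8, sell 92: 92/293 × $2,212.00 → $694.55
Ending inventory (cost pool remaining) = $1,517.45
Check: goods available $2,212.00 = COGS $694.55 + ending $1,517.45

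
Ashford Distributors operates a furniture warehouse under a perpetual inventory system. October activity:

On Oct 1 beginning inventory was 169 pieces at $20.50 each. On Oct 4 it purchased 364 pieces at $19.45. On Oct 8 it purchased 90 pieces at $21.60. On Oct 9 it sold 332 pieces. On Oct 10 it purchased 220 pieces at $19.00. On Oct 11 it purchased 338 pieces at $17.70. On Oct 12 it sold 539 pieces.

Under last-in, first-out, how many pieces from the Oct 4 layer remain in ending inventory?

122

Oct 9, 332 sold [LIFO — newest first]: 90 @ $21.60 + 242 @ $19.45 = $6,650.90
Oct 12, 539 sold [LIFO — newest first]: 338 @ $17.70 + 201 @ $19.00 = $9,801.60
Total COGS = $6,650.90 + $9,801.60 = $16,452.50
Ending inventory: 169 @ $20.50 + 122 @ $19.45 + 19 @ $19.00 = $6,198.40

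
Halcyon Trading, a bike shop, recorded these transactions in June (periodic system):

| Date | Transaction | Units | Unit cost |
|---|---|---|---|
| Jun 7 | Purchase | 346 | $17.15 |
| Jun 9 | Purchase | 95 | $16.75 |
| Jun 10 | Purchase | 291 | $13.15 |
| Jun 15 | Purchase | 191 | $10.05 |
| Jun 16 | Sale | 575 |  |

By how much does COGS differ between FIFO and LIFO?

$1,983.30

FIFO COGS: 346 @ $17.15 + 95 @ $16.75 + 134 @ $13.15 = $9,287.25
LIFO COGS: 191 @ $10.05 + 291 @ $13.15 + 93 @ $16.75 = $7,303.95
Difference = |$9,287.25 − $7,303.95| = $1,983.30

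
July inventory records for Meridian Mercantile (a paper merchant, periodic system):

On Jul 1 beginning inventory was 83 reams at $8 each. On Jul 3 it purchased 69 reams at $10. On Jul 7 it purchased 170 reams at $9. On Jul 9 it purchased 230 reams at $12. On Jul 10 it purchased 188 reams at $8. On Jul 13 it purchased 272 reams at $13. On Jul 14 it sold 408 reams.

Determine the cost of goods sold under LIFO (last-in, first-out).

COGS = $4,624

Jul 14, 408 sold [LIFO — newest first]: 272 @ $13 + 136 @ $8 = $4,624
Ending inventory: 83 @ $8 + 69 @ $10 + 170 @ $9 + 230 @ $12 + 52 @ $8 = $6,060
Check: goods available $10,684 = COGS $4,624 + ending $6,060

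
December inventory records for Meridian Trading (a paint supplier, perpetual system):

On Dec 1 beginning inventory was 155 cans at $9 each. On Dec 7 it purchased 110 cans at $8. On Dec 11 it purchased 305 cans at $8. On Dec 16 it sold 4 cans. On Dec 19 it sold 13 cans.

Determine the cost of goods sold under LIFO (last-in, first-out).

Dec 16, 4 sold [LIFO — newest first]: 4 @ $8 = $32
Dec 19, 13 sold [LIFO — newest first]: 13 @ $8 = $104
Total COGS = $32 + $104 = $136
Ending inventory: 155 @ $9 + 110 @ $8 + 288 @ $8 = $4,579
Check: goods available $4,715 = COGS $136 + ending $4,579

COGS = $136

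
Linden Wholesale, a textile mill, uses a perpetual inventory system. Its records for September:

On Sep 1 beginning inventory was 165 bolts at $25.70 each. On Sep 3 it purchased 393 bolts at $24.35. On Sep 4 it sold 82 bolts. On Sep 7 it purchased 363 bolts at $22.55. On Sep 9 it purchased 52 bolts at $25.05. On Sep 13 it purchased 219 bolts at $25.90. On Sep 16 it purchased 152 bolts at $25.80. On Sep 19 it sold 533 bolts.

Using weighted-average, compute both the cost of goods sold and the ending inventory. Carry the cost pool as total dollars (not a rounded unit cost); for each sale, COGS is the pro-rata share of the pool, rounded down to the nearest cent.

After Sep 1: 165 on hand, pool $4,240.50 (≈ $25.7000 each)
After Sep 3: 558 on hand, pool $13,810.05 (≈ $24.7492 each)
Sep 4, sell 82: 82/558 × $13,810.05 → $2,029.43
After Sep 7: 839 on hand, pool $19,966.27 (≈ $23.7977 each)
After Sep 9: 891 on hand, pool $21,268.87 (≈ $23.8708 each)
After Sep 13: 1110 on hand, pool $26,940.97 (≈ $24.2711 each)
After Sep 16: 1262 on hand, pool $30,862.57 (≈ $24.4553 each)
Sep 19, sell 533: 533/1262 × $30,862.57 → $13,034.66
Total COGS = $2,029.43 + $13,034.66 = $15,064.09
Ending inventory (cost pool remaining) = $17,827.91
Check: goods available $32,892.00 = COGS $15,064.09 + ending $17,827.91

COGS = $15,064.09; ending inventory = $17,827.91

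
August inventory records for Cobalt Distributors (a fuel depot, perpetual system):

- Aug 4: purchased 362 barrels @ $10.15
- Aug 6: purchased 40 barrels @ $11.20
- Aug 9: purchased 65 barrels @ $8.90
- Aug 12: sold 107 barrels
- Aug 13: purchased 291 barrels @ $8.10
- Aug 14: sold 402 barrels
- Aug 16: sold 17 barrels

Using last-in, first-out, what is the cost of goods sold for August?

COGS = $4,703.10

Aug 12, 107 sold [LIFO — newest first]: 65 @ $8.90 + 40 @ $11.20 + 2 @ $10.15 = $1,046.80
Aug 14, 402 sold [LIFO — newest first]: 291 @ $8.10 + 111 @ $10.15 = $3,483.75
Aug 16, 17 sold [LIFO — newest first]: 17 @ $10.15 = $172.55
Total COGS = $1,046.80 + $3,483.75 + $172.55 = $4,703.10
Ending inventory: 232 @ $10.15 = $2,354.80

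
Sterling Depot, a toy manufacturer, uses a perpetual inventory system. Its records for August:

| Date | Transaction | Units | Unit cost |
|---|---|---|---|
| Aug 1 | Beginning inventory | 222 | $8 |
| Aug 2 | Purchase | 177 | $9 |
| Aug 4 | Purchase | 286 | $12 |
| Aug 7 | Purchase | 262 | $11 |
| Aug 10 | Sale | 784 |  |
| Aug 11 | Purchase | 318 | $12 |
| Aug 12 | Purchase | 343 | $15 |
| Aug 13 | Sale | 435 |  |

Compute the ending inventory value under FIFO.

Ending inventory = $5,697

Aug 10, 784 sold [FIFO — oldest first]: 222 @ $8 + 177 @ $9 + 286 @ $12 + 99 @ $11 = $7,890
Aug 13, 435 sold [FIFO — oldest first]: 163 @ $11 + 272 @ $12 = $5,057
Total COGS = $7,890 + $5,057 = $12,947
Ending inventory: 46 @ $12 + 343 @ $15 = $5,697
Check: goods available $18,644 = COGS $12,947 + ending $5,697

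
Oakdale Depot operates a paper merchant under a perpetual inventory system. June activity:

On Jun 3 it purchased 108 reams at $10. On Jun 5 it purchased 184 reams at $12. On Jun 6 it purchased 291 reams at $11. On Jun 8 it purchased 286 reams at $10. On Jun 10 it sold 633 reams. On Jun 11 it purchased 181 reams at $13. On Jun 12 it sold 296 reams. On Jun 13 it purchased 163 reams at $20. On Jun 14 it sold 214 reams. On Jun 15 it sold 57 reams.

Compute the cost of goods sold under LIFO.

COGS = $14,832

Jun 10, 633 sold [LIFO — newest first]: 286 @ $10 + 291 @ $11 + 56 @ $12 = $6,733
Jun 12, 296 sold [LIFO — newest first]: 181 @ $13 + 115 @ $12 = $3,733
Jun 14, 214 sold [LIFO — newest first]: 163 @ $20 + 13 @ $12 + 38 @ $10 = $3,796
Jun 15, 57 sold [LIFO — newest first]: 57 @ $10 = $570
Total COGS = $6,733 + $3,733 + $3,796 + $570 = $14,832
Ending inventory: 13 @ $10 = $130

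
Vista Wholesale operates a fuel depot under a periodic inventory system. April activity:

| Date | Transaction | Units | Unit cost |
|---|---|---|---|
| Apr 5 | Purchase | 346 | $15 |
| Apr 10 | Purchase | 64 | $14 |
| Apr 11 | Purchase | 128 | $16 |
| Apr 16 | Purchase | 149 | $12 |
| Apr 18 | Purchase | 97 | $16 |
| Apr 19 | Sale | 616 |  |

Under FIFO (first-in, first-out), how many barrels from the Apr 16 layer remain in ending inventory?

71

Apr 19, 616 sold [FIFO — oldest first]: 346 @ $15 + 64 @ $14 + 128 @ $16 + 78 @ $12 = $9,070
Ending inventory: 71 @ $12 + 97 @ $16 = $2,404
Check: goods available $11,474 = COGS $9,070 + ending $2,404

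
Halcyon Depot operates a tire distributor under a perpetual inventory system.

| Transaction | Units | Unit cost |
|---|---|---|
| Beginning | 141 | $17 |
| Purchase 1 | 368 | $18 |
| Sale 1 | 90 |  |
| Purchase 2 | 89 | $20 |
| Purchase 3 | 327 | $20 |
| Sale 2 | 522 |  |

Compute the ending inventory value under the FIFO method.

Ending inventory = $6,260

Sale 1 (90) [FIFO — oldest first]: 90 @ $17 = $1,530
Sale 2 (522) [FIFO — oldest first]: 51 @ $17 + 368 @ $18 + 89 @ $20 + 14 @ $20 = $9,551
Total COGS = $1,530 + $9,551 = $11,081
Ending inventory: 313 @ $20 = $6,260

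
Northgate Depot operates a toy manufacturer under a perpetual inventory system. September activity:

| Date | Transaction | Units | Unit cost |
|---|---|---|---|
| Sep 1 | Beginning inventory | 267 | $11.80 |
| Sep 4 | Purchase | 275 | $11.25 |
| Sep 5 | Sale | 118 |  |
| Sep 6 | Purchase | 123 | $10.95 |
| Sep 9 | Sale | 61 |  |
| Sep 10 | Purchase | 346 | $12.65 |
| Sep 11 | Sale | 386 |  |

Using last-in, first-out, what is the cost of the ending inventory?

Sep 5, 118 sold [LIFO — newest first]: 118 @ $11.25 = $1,327.50
Sep 9, 61 sold [LIFO — newest first]: 61 @ $10.95 = $667.95
Sep 11, 386 sold [LIFO — newest first]: 346 @ $12.65 + 40 @ $10.95 = $4,814.90
Total COGS = $1,327.50 + $667.95 + $4,814.90 = $6,810.35
Ending inventory: 267 @ $11.80 + 157 @ $11.25 + 22 @ $10.95 = $5,157.75

Ending inventory = $5,157.75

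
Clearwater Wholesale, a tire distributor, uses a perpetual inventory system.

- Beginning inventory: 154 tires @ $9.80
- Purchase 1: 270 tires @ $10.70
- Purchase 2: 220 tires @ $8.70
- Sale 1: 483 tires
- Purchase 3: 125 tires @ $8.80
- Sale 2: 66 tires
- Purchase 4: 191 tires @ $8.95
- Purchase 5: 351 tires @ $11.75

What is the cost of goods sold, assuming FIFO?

Sale 1 (483) [FIFO — oldest first]: 154 @ $9.80 + 270 @ $10.70 + 59 @ $8.70 = $4,911.50
Sale 2 (66) [FIFO — oldest first]: 66 @ $8.70 = $574.20
Total COGS = $4,911.50 + $574.20 = $5,485.70
Ending inventory: 95 @ $8.70 + 125 @ $8.80 + 191 @ $8.95 + 351 @ $11.75 = $7,760.20

COGS = $5,485.70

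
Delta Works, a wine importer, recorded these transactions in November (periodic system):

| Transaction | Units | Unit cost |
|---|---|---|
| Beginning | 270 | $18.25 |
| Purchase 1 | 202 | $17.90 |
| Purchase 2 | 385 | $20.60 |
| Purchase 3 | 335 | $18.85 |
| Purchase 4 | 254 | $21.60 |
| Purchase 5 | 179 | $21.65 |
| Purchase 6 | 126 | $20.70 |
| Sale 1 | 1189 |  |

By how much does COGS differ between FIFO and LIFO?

FIFO COGS: 270 @ $18.25 + 202 @ $17.90 + 385 @ $20.60 + 332 @ $18.85 = $22,732.50
LIFO COGS: 126 @ $20.70 + 179 @ $21.65 + 254 @ $21.60 + 335 @ $18.85 + 295 @ $20.60 = $24,361.70
Difference = |$22,732.50 − $24,361.70| = $1,629.20

$1,629.20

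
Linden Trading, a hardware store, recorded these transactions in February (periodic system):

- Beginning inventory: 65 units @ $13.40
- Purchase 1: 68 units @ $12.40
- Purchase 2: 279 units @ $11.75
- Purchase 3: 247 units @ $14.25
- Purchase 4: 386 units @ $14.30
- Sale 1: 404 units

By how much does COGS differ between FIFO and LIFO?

FIFO COGS: 65 @ $13.40 + 68 @ $12.40 + 271 @ $11.75 = $4,898.45
LIFO COGS: 386 @ $14.30 + 18 @ $14.25 = $5,776.30
Difference = |$4,898.45 − $5,776.30| = $877.85

$877.85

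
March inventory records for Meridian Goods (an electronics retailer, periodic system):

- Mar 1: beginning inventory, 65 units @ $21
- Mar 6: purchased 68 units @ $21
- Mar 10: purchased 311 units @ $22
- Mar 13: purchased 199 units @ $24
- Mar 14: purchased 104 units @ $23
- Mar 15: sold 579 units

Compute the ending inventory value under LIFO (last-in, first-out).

Ending inventory = $3,563

Mar 15, 579 sold [LIFO — newest first]: 104 @ $23 + 199 @ $24 + 276 @ $22 = $13,240
Ending inventory: 65 @ $21 + 68 @ $21 + 35 @ $22 = $3,563
Check: goods available $16,803 = COGS $13,240 + ending $3,563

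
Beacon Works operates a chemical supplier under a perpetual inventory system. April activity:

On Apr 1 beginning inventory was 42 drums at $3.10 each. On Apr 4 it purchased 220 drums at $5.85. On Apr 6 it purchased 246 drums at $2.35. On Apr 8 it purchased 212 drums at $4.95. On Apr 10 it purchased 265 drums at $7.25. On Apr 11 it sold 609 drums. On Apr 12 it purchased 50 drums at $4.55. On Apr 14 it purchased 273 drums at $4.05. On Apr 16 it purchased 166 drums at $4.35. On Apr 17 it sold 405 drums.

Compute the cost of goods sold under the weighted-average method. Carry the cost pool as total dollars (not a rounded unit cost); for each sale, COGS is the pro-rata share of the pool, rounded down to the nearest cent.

COGS = $4,920.14

After Apr 1: 42 on hand, pool $130.20 (≈ $3.1000 each)
After Apr 4: 262 on hand, pool $1,417.20 (≈ $5.4092 each)
After Apr 6: 508 on hand, pool $1,995.30 (≈ $3.9278 each)
After Apr 8: 720 on hand, pool $3,044.70 (≈ $4.2287 each)
After Apr 10: 985 on hand, pool $4,965.95 (≈ $5.0416 each)
Apr 11, sell 609: 609/985 × $4,965.95 → $3,070.31
After Apr 12: 426 on hand, pool $2,123.14 (≈ $4.9839 each)
After Apr 14: 699 on hand, pool $3,228.79 (≈ $4.6192 each)
After Apr 16: 865 on hand, pool $3,950.89 (≈ $4.5675 each)
Apr 17, sell 405: 405/865 × $3,950.89 → $1,849.83
Total COGS = $3,070.31 + $1,849.83 = $4,920.14
Ending inventory (cost pool remaining) = $2,101.06
Check: goods available $7,021.20 = COGS $4,920.14 + ending $2,101.06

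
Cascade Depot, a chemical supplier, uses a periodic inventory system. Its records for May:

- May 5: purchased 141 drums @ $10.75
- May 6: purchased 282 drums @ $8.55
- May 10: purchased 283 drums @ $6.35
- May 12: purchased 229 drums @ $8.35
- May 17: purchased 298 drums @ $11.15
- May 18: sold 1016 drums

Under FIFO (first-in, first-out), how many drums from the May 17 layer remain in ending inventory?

217

May 18, 1016 sold [FIFO — oldest first]: 141 @ $10.75 + 282 @ $8.55 + 283 @ $6.35 + 229 @ $8.35 + 81 @ $11.15 = $8,539.20
Ending inventory: 217 @ $11.15 = $2,419.55
Check: goods available $10,958.75 = COGS $8,539.20 + ending $2,419.55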